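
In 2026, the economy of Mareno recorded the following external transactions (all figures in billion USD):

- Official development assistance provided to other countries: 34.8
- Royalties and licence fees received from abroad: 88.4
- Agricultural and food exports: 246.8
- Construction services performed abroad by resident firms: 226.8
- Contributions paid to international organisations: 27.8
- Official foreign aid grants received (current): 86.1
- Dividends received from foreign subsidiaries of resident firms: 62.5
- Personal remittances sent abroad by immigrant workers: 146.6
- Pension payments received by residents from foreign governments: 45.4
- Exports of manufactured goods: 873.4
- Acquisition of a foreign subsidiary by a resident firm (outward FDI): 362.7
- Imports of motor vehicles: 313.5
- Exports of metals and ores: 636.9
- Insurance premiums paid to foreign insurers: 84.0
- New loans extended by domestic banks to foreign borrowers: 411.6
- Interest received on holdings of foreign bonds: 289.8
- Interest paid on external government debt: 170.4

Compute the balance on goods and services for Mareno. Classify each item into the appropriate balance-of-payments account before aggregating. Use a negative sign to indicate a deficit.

Goods: 873.4 + 246.8 + 636.9 - 313.5 = 1443.6
Services: -84.0 + 226.8 + 88.4 = 231.2
Trade balance = 1443.6 + 231.2 = 1674.8
(Excluded from the trade balance — secondary income: official development assistance provided to other countries 34.8, contributions paid to international organisations 27.8, official foreign aid grants received (current) 86.1, personal remittances sent abroad by immigrant workers 146.6, pension payments received by residents from foreign governments 45.4; primary income: dividends received from foreign subsidiaries of resident firms 62.5, interest received on holdings of foreign bonds 289.8, interest paid on external government debt 170.4; financial account: acquisition of a foreign subsidiary by a resident firm (outward FDI) 362.7, new loans extended by domestic banks to foreign borrowers 411.6.)

1674.8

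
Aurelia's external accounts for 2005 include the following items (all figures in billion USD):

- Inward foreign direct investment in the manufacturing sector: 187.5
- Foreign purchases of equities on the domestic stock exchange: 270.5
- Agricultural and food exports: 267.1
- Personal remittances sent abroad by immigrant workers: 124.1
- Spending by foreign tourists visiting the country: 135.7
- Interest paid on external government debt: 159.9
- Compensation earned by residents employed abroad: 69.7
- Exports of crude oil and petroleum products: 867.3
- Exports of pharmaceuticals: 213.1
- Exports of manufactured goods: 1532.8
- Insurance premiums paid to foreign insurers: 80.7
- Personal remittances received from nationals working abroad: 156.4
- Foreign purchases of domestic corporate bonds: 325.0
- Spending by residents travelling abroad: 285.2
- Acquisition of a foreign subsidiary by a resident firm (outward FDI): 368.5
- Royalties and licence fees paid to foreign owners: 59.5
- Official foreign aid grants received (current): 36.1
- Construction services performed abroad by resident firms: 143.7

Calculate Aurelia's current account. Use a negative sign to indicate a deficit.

2712.5

Goods: 1532.8 + 867.3 + 213.1 + 267.1 = 2880.3
Services: 135.7 - 80.7 - 59.5 + 143.7 - 285.2 = -146.0
Primary income: -159.9 + 69.7 = -90.2
Secondary income: 36.1 + 156.4 - 124.1 = 68.4
Current account = 2880.3 + (-146.0) + (-90.2) + 68.4 = 2712.5
(Excluded from the current account — financial account: inward foreign direct investment in the manufacturing sector 187.5, foreign purchases of equities on the domestic stock exchange 270.5, foreign purchases of domestic corporate bonds 325.0, acquisition of a foreign subsidiary by a resident firm (outward FDI) 368.5.)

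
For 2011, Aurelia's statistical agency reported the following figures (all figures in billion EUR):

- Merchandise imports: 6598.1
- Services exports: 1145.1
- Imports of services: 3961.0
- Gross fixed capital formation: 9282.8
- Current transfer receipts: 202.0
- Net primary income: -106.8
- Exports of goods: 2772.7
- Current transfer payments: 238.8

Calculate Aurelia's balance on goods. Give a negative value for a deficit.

Goods balance = 2772.7 - 6598.1 = -3825.4

-3825.4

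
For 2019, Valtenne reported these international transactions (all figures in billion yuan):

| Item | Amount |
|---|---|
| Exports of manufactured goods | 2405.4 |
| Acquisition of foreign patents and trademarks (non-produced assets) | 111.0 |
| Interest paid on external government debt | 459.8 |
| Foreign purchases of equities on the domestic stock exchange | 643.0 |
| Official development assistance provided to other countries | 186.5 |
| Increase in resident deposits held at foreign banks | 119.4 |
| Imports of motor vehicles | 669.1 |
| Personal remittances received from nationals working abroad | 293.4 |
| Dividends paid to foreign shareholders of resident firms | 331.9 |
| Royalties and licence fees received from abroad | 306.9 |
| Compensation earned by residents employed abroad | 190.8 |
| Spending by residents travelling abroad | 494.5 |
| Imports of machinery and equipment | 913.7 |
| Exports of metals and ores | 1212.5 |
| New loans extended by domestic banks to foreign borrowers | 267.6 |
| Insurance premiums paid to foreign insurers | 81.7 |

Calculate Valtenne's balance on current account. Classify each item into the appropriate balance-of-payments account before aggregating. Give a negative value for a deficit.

Goods: 1212.5 - 669.1 + 2405.4 - 913.7 = 2035.1
Services: -494.5 + 306.9 - 81.7 = -269.3
Primary income: -459.8 - 331.9 + 190.8 = -600.9
Secondary income: 293.4 - 186.5 = 106.9
Current account = 2035.1 + (-269.3) + (-600.9) + 106.9 = 1271.8
(Excluded from the current account — capital account: acquisition of foreign patents and trademarks (non-produced assets) 111.0; financial account: foreign purchases of equities on the domestic stock exchange 643.0, increase in resident deposits held at foreign banks 119.4, new loans extended by domestic banks to foreign borrowers 267.6.)

1271.8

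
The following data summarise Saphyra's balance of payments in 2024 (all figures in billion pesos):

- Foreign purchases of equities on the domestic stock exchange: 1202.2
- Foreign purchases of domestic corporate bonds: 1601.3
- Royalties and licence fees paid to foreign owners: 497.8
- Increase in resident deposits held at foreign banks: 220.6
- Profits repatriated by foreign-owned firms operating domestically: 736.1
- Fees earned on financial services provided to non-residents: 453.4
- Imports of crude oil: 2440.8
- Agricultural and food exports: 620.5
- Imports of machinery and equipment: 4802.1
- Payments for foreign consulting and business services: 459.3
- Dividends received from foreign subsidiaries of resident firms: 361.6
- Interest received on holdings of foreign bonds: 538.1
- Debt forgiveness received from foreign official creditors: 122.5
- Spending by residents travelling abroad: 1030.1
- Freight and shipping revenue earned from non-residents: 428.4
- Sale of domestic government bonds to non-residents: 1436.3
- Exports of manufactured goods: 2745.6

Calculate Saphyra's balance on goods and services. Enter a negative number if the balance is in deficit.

-4982.2

Goods: -4802.1 - 2440.8 + 2745.6 + 620.5 = -3876.8
Services: -1030.1 + 428.4 - 459.3 - 497.8 + 453.4 = -1105.4
Trade balance = -3876.8 + (-1105.4) = -4982.2
(Excluded from the trade balance — financial account: foreign purchases of equities on the domestic stock exchange 1202.2, foreign purchases of domestic corporate bonds 1601.3, increase in resident deposits held at foreign banks 220.6, sale of domestic government bonds to non-residents 1436.3; primary income: profits repatriated by foreign-owned firms operating domestically 736.1, dividends received from foreign subsidiaries of resident firms 361.6, interest received on holdings of foreign bonds 538.1; capital account: debt forgiveness received from foreign official creditors 122.5.)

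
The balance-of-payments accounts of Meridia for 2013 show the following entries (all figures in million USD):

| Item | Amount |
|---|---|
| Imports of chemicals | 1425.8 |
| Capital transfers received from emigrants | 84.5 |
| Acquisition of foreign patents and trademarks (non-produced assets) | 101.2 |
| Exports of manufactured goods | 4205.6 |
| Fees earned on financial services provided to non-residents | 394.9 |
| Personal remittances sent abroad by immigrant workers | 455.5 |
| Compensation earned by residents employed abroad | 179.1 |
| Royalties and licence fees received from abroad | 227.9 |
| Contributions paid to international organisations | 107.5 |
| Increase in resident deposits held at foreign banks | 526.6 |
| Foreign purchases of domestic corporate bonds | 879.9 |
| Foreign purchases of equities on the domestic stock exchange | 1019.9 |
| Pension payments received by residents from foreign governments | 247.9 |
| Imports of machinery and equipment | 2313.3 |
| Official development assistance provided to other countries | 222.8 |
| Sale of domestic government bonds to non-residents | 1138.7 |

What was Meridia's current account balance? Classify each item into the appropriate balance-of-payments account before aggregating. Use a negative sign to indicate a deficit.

Goods: 4205.6 - 2313.3 - 1425.8 = 466.5
Services: 394.9 + 227.9 = 622.8
Primary income: 179.1
Secondary income: -107.5 + 247.9 - 222.8 - 455.5 = -537.9
Current account = 466.5 + 622.8 + 179.1 + (-537.9) = 730.5
(Excluded from the current account — capital account: capital transfers received from emigrants 84.5, acquisition of foreign patents and trademarks (non-produced assets) 101.2; financial account: increase in resident deposits held at foreign banks 526.6, foreign purchases of domestic corporate bonds 879.9, foreign purchases of equities on the domestic stock exchange 1019.9, sale of domestic government bonds to non-residents 1138.7.)

730.5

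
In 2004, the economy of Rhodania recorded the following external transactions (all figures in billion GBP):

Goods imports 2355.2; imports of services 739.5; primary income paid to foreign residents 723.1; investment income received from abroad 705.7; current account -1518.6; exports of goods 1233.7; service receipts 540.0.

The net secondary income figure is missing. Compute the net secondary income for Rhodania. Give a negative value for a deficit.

-180.2

Current account = goods balance + services balance + net primary income + net secondary income
Sum of the known components = -1338.4
Net secondary income = CA - (known components) = -1518.6 - (-1338.4) = -180.2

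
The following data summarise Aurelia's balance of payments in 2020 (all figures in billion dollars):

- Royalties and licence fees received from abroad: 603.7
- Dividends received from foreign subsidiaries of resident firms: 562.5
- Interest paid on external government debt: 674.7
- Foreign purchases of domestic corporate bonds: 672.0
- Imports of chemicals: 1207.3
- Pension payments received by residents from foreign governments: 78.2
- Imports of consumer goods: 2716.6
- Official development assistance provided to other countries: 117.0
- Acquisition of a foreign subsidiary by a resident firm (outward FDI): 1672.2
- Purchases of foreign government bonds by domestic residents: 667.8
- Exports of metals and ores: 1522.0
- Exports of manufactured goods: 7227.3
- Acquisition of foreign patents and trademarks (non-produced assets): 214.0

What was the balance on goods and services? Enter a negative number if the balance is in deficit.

5429.1

Goods: 7227.3 + 1522.0 - 1207.3 - 2716.6 = 4825.4
Services: 603.7
Trade balance = 4825.4 + 603.7 = 5429.1
(Excluded from the trade balance — primary income: dividends received from foreign subsidiaries of resident firms 562.5, interest paid on external government debt 674.7; financial account: foreign purchases of domestic corporate bonds 672.0, acquisition of a foreign subsidiary by a resident firm (outward FDI) 1672.2, purchases of foreign government bonds by domestic residents 667.8; secondary income: pension payments received by residents from foreign governments 78.2, official development assistance provided to other countries 117.0; capital account: acquisition of foreign patents and trademarks (non-produced assets) 214.0.)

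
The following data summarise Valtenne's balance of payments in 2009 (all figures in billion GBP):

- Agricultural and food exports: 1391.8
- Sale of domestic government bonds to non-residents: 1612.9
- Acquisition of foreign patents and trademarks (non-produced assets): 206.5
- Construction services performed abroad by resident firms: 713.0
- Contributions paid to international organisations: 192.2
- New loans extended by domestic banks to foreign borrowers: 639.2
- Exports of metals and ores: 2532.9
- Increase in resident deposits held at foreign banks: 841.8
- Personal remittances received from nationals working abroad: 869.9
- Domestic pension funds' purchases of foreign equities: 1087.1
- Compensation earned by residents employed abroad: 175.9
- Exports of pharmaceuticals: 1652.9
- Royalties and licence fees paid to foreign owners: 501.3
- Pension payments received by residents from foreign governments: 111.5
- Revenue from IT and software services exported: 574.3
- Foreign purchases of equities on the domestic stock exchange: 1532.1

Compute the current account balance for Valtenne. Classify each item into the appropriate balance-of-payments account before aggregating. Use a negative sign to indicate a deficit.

7328.7

Goods: 1391.8 + 2532.9 + 1652.9 = 5577.6
Services: -501.3 + 713.0 + 574.3 = 786.0
Primary income: 175.9
Secondary income: -192.2 + 111.5 + 869.9 = 789.2
Current account = 5577.6 + 786.0 + 175.9 + 789.2 = 7328.7
(Excluded from the current account — financial account: sale of domestic government bonds to non-residents 1612.9, new loans extended by domestic banks to foreign borrowers 639.2, increase in resident deposits held at foreign banks 841.8, domestic pension funds' purchases of foreign equities 1087.1, foreign purchases of equities on the domestic stock exchange 1532.1; capital account: acquisition of foreign patents and trademarks (non-produced assets) 206.5.)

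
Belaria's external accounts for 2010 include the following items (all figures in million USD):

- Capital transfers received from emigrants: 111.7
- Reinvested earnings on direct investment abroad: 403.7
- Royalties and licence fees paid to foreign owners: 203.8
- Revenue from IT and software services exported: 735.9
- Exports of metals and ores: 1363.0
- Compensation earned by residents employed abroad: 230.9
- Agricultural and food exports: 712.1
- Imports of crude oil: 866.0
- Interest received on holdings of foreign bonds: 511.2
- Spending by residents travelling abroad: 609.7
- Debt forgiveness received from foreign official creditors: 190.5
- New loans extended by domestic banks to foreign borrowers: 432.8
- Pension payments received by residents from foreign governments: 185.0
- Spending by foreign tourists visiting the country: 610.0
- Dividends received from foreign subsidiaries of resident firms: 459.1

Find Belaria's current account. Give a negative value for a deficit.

Goods: 712.1 - 866.0 + 1363.0 = 1209.1
Services: -609.7 - 203.8 + 735.9 + 610.0 = 532.4
Primary income: 511.2 + 403.7 + 230.9 + 459.1 = 1604.9
Secondary income: 185.0
Current account = 1209.1 + 532.4 + 1604.9 + 185.0 = 3531.4
(Excluded from the current account — capital account: capital transfers received from emigrants 111.7, debt forgiveness received from foreign official creditors 190.5; financial account: new loans extended by domestic banks to foreign borrowers 432.8.)

3531.4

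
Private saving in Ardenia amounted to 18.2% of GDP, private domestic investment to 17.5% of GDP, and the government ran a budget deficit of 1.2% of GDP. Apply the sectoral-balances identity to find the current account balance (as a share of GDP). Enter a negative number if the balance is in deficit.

-0.5

By the sectoral-balances identity, CA = (S_private - I) + (T - G).
Private balance = 18.2 - 17.5 = 0.7
Government balance (T - G) = -1.2
CA = 0.7 + (-1.2) = -0.5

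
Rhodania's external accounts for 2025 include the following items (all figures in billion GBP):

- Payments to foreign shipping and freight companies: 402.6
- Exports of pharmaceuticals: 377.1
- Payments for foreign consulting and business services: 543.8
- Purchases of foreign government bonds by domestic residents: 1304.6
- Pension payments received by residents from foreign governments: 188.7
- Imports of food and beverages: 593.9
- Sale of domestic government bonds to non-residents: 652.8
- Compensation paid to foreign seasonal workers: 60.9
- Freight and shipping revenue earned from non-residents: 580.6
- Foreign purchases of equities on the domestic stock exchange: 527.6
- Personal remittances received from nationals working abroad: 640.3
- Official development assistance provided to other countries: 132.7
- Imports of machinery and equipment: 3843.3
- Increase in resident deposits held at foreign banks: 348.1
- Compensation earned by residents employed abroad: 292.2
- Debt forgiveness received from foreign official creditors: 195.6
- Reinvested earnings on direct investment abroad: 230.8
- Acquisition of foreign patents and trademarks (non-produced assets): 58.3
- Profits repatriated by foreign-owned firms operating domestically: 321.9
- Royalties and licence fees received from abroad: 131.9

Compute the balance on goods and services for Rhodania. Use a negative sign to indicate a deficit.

-4294.0

Goods: -593.9 - 3843.3 + 377.1 = -4060.1
Services: 131.9 - 402.6 + 580.6 - 543.8 = -233.9
Trade balance = -4060.1 + (-233.9) = -4294.0
(Excluded from the trade balance — financial account: purchases of foreign government bonds by domestic residents 1304.6, sale of domestic government bonds to non-residents 652.8, foreign purchases of equities on the domestic stock exchange 527.6, increase in resident deposits held at foreign banks 348.1; secondary income: pension payments received by residents from foreign governments 188.7, personal remittances received from nationals working abroad 640.3, official development assistance provided to other countries 132.7; primary income: compensation paid to foreign seasonal workers 60.9, compensation earned by residents employed abroad 292.2, reinvested earnings on direct investment abroad 230.8, profits repatriated by foreign-owned firms operating domestically 321.9; capital account: debt forgiveness received from foreign official creditors 195.6, acquisition of foreign patents and trademarks (non-produced assets) 58.3.)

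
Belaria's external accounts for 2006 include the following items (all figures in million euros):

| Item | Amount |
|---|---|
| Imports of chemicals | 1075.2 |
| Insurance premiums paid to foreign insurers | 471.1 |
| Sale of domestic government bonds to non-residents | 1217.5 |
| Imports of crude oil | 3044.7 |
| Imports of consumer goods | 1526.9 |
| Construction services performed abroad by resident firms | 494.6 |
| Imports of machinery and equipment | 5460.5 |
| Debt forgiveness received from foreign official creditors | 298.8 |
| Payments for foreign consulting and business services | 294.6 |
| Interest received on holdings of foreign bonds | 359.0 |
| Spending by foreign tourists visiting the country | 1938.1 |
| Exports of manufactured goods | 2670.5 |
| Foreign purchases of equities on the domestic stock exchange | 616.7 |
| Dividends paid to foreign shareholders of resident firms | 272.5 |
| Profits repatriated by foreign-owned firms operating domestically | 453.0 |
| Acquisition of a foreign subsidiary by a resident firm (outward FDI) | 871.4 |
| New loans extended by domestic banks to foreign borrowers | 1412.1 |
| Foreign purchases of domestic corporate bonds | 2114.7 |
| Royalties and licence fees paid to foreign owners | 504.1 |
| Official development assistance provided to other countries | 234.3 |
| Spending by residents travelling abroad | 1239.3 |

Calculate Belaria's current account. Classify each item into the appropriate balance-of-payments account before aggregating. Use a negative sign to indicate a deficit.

-9114.0

Goods: -5460.5 - 1075.2 + 2670.5 - 1526.9 - 3044.7 = -8436.8
Services: -471.1 + 1938.1 - 294.6 - 504.1 - 1239.3 + 494.6 = -76.4
Primary income: -272.5 - 453.0 + 359.0 = -366.5
Secondary income: -234.3
Current account = (-8436.8) + (-76.4) + (-366.5) + (-234.3) = -9114.0
(Excluded from the current account — financial account: sale of domestic government bonds to non-residents 1217.5, foreign purchases of equities on the domestic stock exchange 616.7, acquisition of a foreign subsidiary by a resident firm (outward FDI) 871.4, new loans extended by domestic banks to foreign borrowers 1412.1, foreign purchases of domestic corporate bonds 2114.7; capital account: debt forgiveness received from foreign official creditors 298.8.)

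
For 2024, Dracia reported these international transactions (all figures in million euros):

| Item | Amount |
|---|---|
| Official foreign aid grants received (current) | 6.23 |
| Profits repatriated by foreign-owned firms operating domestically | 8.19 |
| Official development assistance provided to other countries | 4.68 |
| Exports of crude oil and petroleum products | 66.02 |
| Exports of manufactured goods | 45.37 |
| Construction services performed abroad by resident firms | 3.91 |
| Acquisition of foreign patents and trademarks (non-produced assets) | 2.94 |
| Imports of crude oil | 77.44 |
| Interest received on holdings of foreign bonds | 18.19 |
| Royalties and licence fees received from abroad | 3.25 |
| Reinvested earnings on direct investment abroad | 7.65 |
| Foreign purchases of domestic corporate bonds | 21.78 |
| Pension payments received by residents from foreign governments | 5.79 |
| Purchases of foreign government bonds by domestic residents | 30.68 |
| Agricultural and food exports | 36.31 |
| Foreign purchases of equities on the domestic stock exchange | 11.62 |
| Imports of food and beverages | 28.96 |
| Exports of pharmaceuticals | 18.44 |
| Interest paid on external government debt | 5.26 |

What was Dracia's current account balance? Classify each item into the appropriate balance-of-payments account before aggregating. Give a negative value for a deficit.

Goods: -28.96 + 36.31 + 45.37 - 77.44 + 66.02 + 18.44 = 59.74
Services: 3.25 + 3.91 = 7.16
Primary income: -5.26 + 18.19 - 8.19 + 7.65 = 12.39
Secondary income: -4.68 + 5.79 + 6.23 = 7.34
Current account = 59.74 + 7.16 + 12.39 + 7.34 = 86.63
(Excluded from the current account — capital account: acquisition of foreign patents and trademarks (non-produced assets) 2.94; financial account: foreign purchases of domestic corporate bonds 21.78, purchases of foreign government bonds by domestic residents 30.68, foreign purchases of equities on the domestic stock exchange 11.62.)

86.63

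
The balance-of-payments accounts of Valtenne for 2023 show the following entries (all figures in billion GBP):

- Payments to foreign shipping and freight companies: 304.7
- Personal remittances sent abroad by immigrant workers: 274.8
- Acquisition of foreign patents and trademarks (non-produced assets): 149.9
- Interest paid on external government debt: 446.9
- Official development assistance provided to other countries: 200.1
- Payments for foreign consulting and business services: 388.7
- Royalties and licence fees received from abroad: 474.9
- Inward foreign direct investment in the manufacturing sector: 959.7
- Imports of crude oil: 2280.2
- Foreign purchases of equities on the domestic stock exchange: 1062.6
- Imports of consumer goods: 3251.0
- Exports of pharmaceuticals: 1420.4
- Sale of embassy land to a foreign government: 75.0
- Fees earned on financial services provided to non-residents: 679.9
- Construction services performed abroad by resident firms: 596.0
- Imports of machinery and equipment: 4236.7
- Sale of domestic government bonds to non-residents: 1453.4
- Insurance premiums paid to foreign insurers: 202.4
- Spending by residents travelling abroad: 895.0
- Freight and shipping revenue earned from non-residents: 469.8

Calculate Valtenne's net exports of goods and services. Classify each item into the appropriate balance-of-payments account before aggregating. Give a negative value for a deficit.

Goods: -3251.0 - 2280.2 - 4236.7 + 1420.4 = -8347.5
Services: 596.0 + 679.9 - 895.0 + 474.9 - 388.7 - 304.7 + 469.8 - 202.4 = 429.8
Trade balance = -8347.5 + 429.8 = -7917.7
(Excluded from the trade balance — secondary income: personal remittances sent abroad by immigrant workers 274.8, official development assistance provided to other countries 200.1; capital account: acquisition of foreign patents and trademarks (non-produced assets) 149.9, sale of embassy land to a foreign government 75.0; primary income: interest paid on external government debt 446.9; financial account: inward foreign direct investment in the manufacturing sector 959.7, foreign purchases of equities on the domestic stock exchange 1062.6, sale of domestic government bonds to non-residents 1453.4.)

-7917.7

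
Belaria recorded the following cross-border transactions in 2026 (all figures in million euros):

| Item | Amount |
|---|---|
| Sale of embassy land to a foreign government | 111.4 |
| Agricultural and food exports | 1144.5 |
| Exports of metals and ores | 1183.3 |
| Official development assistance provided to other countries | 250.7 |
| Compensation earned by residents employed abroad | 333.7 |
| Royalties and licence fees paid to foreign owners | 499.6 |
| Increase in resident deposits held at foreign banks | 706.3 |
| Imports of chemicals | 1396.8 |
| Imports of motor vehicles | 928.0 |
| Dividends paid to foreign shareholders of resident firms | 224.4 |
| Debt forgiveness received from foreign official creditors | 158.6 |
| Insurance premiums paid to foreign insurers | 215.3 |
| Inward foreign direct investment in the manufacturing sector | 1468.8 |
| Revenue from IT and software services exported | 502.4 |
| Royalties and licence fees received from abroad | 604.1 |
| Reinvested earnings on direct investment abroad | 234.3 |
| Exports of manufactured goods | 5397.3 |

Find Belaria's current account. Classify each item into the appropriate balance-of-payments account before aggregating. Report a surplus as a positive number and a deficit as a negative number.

5884.8

Goods: 5397.3 - 1396.8 - 928.0 + 1144.5 + 1183.3 = 5400.3
Services: -215.3 - 499.6 + 604.1 + 502.4 = 391.6
Primary income: 333.7 - 224.4 + 234.3 = 343.6
Secondary income: -250.7
Current account = 5400.3 + 391.6 + 343.6 + (-250.7) = 5884.8
(Excluded from the current account — capital account: sale of embassy land to a foreign government 111.4, debt forgiveness received from foreign official creditors 158.6; financial account: increase in resident deposits held at foreign banks 706.3, inward foreign direct investment in the manufacturing sector 1468.8.)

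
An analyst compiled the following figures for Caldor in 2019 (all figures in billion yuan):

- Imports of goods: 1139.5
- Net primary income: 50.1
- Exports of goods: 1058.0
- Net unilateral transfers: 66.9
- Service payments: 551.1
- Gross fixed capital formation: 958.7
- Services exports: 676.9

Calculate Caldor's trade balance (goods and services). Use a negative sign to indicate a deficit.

44.3

Goods balance = 1058.0 - 1139.5 = -81.5
Services balance = 676.9 - 551.1 = 125.8
Trade balance (goods + services) = -81.5 + 125.8 = 44.3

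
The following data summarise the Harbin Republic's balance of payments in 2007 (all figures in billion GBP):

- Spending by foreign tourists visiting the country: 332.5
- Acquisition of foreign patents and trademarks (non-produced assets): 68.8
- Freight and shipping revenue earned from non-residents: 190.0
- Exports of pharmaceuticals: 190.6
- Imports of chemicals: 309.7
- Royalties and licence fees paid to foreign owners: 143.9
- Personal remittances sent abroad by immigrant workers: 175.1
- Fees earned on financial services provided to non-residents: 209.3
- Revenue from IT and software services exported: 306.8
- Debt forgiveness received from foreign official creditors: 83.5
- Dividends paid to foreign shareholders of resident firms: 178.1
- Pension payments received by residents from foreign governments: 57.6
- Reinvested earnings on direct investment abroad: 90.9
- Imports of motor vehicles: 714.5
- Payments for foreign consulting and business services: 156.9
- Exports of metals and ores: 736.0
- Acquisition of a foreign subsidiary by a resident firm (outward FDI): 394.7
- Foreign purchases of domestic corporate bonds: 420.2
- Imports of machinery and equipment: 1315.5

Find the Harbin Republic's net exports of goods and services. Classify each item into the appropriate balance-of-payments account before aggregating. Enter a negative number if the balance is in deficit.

-675.3

Goods: 190.6 - 1315.5 + 736.0 - 714.5 - 309.7 = -1413.1
Services: -156.9 + 332.5 - 143.9 + 209.3 + 190.0 + 306.8 = 737.8
Trade balance = -1413.1 + 737.8 = -675.3
(Excluded from the trade balance — capital account: acquisition of foreign patents and trademarks (non-produced assets) 68.8, debt forgiveness received from foreign official creditors 83.5; secondary income: personal remittances sent abroad by immigrant workers 175.1, pension payments received by residents from foreign governments 57.6; primary income: dividends paid to foreign shareholders of resident firms 178.1, reinvested earnings on direct investment abroad 90.9; financial account: acquisition of a foreign subsidiary by a resident firm (outward FDI) 394.7, foreign purchases of domestic corporate bonds 420.2.)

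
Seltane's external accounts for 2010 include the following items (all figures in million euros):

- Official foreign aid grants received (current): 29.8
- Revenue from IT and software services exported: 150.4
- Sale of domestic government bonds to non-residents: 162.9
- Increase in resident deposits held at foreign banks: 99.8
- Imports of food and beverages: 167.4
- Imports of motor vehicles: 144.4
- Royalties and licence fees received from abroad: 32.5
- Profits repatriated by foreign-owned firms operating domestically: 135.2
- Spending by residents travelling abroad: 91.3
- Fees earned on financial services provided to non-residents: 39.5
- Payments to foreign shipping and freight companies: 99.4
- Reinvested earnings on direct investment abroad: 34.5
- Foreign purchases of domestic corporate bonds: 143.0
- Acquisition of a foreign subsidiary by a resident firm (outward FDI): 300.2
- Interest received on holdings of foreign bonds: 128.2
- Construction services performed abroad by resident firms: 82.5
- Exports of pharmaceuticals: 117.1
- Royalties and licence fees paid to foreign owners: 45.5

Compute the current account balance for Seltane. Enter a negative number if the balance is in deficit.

-68.7

Goods: 117.1 - 144.4 - 167.4 = -194.7
Services: 82.5 + 32.5 + 39.5 - 99.4 + 150.4 - 45.5 - 91.3 = 68.7
Primary income: -135.2 + 34.5 + 128.2 = 27.5
Secondary income: 29.8
Current account = (-194.7) + 68.7 + 27.5 + 29.8 = -68.7
(Excluded from the current account — financial account: sale of domestic government bonds to non-residents 162.9, increase in resident deposits held at foreign banks 99.8, foreign purchases of domestic corporate bonds 143.0, acquisition of a foreign subsidiary by a resident firm (outward FDI) 300.2.)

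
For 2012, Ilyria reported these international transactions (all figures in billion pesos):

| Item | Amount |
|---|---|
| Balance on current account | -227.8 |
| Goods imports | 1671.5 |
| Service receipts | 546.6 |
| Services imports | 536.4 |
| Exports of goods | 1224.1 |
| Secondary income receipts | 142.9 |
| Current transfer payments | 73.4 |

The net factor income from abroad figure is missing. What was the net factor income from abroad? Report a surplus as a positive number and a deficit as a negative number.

139.9

Current account = goods balance + services balance + net primary income + net secondary income
Sum of the known components = -367.7
Net factor income from abroad = CA - (known components) = -227.8 - (-367.7) = 139.9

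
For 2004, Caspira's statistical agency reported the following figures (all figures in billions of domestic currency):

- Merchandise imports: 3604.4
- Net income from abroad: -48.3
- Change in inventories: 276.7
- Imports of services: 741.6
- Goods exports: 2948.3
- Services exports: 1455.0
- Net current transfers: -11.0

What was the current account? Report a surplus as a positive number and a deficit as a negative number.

-2.0

Goods balance = 2948.3 - 3604.4 = -656.1
Services balance = 1455.0 - 741.6 = 713.4
Trade balance (goods + services) = -656.1 + 713.4 = 57.3
Net primary income = -48.3
Net secondary income = -11.0
Current account = 57.3 + (-48.3) + (-11.0) = -2.0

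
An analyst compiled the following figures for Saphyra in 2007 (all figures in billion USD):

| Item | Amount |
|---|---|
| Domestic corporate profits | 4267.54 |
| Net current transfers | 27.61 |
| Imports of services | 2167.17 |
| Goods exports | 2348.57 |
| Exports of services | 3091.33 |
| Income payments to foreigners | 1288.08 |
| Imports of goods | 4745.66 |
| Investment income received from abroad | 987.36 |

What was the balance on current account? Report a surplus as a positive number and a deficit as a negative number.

Goods balance = 2348.57 - 4745.66 = -2397.09
Services balance = 3091.33 - 2167.17 = 924.16
Trade balance (goods + services) = -2397.09 + 924.16 = -1472.93
Net primary income = 987.36 - 1288.08 = -300.72
Net secondary income = 27.61
Current account = -1472.93 + (-300.72) + 27.61 = -1746.04

-1746.04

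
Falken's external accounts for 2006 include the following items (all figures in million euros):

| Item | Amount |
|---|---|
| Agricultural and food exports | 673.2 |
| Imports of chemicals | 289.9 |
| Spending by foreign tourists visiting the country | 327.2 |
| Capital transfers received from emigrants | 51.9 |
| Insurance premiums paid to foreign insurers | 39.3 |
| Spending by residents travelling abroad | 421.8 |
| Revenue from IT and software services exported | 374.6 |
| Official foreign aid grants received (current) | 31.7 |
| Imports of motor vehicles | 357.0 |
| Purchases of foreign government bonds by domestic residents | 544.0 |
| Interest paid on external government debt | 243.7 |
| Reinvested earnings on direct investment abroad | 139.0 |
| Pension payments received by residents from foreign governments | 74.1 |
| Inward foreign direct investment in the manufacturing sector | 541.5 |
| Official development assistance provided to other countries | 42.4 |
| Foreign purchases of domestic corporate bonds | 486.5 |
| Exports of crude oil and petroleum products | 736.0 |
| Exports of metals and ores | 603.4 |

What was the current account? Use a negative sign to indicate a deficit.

Goods: 736.0 + 603.4 + 673.2 - 357.0 - 289.9 = 1365.7
Services: -39.3 + 374.6 - 421.8 + 327.2 = 240.7
Primary income: 139.0 - 243.7 = -104.7
Secondary income: 74.1 - 42.4 + 31.7 = 63.4
Current account = 1365.7 + 240.7 + (-104.7) + 63.4 = 1565.1
(Excluded from the current account — capital account: capital transfers received from emigrants 51.9; financial account: purchases of foreign government bonds by domestic residents 544.0, inward foreign direct investment in the manufacturing sector 541.5, foreign purchases of domestic corporate bonds 486.5.)

1565.1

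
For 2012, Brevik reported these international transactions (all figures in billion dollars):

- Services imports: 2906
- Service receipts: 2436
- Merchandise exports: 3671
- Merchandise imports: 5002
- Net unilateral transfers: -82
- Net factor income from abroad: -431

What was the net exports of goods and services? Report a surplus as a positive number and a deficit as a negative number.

-1801

Goods balance = 3671 - 5002 = -1331
Services balance = 2436 - 2906 = -470
Trade balance (goods + services) = -1331 + (-470) = -1801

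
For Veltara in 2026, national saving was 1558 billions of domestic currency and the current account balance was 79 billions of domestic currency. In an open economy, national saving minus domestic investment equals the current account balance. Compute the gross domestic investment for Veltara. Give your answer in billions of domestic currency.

1479

I = S - CA = 1558 - 79 = 1479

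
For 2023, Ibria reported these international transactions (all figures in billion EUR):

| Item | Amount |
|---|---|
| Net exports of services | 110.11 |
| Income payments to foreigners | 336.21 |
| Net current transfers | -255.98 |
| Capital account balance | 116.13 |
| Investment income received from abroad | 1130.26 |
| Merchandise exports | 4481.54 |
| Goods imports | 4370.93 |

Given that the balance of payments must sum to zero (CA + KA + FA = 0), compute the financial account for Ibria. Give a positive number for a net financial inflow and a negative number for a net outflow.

Goods balance = 4481.54 - 4370.93 = 110.61
Services balance = 110.11
Trade balance (goods + services) = 110.61 + 110.11 = 220.72
Net primary income = 1130.26 - 336.21 = 794.05
Net secondary income = -255.98
Current account = 220.72 + 794.05 + (-255.98) = 758.79
Financial account = -(758.79 + 116.13) = -874.92

-874.92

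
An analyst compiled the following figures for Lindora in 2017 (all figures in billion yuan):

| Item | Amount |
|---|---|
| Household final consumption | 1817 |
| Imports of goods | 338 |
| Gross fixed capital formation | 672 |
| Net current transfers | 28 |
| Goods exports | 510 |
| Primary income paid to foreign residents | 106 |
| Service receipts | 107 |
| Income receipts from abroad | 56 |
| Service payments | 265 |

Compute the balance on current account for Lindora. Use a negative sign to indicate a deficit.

Goods balance = 510 - 338 = 172
Services balance = 107 - 265 = -158
Trade balance (goods + services) = 172 + (-158) = 14
Net primary income = 56 - 106 = -50
Net secondary income = 28
Current account = 14 + (-50) + 28 = -8

-8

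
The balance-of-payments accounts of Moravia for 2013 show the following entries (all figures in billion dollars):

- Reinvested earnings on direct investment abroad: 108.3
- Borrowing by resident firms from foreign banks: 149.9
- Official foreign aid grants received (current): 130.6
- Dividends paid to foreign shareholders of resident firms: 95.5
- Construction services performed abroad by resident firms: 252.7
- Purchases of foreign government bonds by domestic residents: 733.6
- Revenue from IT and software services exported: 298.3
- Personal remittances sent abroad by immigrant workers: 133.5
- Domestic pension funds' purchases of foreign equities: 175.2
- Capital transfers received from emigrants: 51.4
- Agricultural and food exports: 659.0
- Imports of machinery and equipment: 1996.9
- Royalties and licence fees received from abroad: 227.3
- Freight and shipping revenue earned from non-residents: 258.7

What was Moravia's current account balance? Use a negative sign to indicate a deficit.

Goods: -1996.9 + 659.0 = -1337.9
Services: 298.3 + 227.3 + 252.7 + 258.7 = 1037.0
Primary income: -95.5 + 108.3 = 12.8
Secondary income: -133.5 + 130.6 = -2.9
Current account = (-1337.9) + 1037.0 + 12.8 + (-2.9) = -291.0
(Excluded from the current account — financial account: borrowing by resident firms from foreign banks 149.9, purchases of foreign government bonds by domestic residents 733.6, domestic pension funds' purchases of foreign equities 175.2; capital account: capital transfers received from emigrants 51.4.)

-291.0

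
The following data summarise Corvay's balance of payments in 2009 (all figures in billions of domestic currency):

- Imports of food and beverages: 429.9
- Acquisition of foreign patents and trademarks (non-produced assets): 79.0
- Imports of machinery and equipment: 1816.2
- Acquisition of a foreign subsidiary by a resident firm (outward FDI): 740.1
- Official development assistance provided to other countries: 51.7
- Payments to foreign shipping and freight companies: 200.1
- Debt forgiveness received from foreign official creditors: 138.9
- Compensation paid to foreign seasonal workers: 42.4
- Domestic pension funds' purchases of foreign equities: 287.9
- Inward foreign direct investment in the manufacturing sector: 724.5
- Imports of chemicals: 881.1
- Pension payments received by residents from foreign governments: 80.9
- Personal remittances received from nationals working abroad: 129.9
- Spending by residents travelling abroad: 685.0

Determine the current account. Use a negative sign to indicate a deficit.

Goods: -1816.2 - 881.1 - 429.9 = -3127.2
Services: -200.1 - 685.0 = -885.1
Primary income: -42.4
Secondary income: -51.7 + 80.9 + 129.9 = 159.1
Current account = (-3127.2) + (-885.1) + (-42.4) + 159.1 = -3895.6
(Excluded from the current account — capital account: acquisition of foreign patents and trademarks (non-produced assets) 79.0, debt forgiveness received from foreign official creditors 138.9; financial account: acquisition of a foreign subsidiary by a resident firm (outward FDI) 740.1, domestic pension funds' purchases of foreign equities 287.9, inward foreign direct investment in the manufacturing sector 724.5.)

-3895.6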